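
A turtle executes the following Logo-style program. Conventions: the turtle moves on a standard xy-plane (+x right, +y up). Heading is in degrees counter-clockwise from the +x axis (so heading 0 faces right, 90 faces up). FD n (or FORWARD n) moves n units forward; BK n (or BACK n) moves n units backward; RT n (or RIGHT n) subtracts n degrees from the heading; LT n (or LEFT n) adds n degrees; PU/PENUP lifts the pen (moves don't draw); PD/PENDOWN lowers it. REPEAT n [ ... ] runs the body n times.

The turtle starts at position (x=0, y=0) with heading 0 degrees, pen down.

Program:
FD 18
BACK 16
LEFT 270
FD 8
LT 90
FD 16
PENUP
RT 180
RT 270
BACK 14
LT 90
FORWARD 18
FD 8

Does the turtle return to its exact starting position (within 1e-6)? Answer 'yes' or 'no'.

Executing turtle program step by step:
Start: pos=(0,0), heading=0, pen down
FD 18: (0,0) -> (18,0) [heading=0, draw]
BK 16: (18,0) -> (2,0) [heading=0, draw]
LT 270: heading 0 -> 270
FD 8: (2,0) -> (2,-8) [heading=270, draw]
LT 90: heading 270 -> 0
FD 16: (2,-8) -> (18,-8) [heading=0, draw]
PU: pen up
RT 180: heading 0 -> 180
RT 270: heading 180 -> 270
BK 14: (18,-8) -> (18,6) [heading=270, move]
LT 90: heading 270 -> 0
FD 18: (18,6) -> (36,6) [heading=0, move]
FD 8: (36,6) -> (44,6) [heading=0, move]
Final: pos=(44,6), heading=0, 4 segment(s) drawn

Start position: (0, 0)
Final position: (44, 6)
Distance = 44.407; >= 1e-6 -> NOT closed

Answer: no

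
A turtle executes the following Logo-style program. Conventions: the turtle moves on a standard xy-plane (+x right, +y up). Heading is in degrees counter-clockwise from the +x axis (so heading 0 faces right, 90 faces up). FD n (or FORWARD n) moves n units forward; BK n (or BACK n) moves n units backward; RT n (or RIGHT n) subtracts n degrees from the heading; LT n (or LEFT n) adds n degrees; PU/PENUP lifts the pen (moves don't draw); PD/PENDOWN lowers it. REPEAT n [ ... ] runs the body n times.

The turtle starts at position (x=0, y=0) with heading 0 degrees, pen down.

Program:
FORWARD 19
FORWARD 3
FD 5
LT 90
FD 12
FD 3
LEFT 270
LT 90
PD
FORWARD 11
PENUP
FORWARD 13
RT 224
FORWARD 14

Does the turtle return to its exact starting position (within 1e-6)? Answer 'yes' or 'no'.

Executing turtle program step by step:
Start: pos=(0,0), heading=0, pen down
FD 19: (0,0) -> (19,0) [heading=0, draw]
FD 3: (19,0) -> (22,0) [heading=0, draw]
FD 5: (22,0) -> (27,0) [heading=0, draw]
LT 90: heading 0 -> 90
FD 12: (27,0) -> (27,12) [heading=90, draw]
FD 3: (27,12) -> (27,15) [heading=90, draw]
LT 270: heading 90 -> 0
LT 90: heading 0 -> 90
PD: pen down
FD 11: (27,15) -> (27,26) [heading=90, draw]
PU: pen up
FD 13: (27,26) -> (27,39) [heading=90, move]
RT 224: heading 90 -> 226
FD 14: (27,39) -> (17.275,28.929) [heading=226, move]
Final: pos=(17.275,28.929), heading=226, 6 segment(s) drawn

Start position: (0, 0)
Final position: (17.275, 28.929)
Distance = 33.694; >= 1e-6 -> NOT closed

Answer: no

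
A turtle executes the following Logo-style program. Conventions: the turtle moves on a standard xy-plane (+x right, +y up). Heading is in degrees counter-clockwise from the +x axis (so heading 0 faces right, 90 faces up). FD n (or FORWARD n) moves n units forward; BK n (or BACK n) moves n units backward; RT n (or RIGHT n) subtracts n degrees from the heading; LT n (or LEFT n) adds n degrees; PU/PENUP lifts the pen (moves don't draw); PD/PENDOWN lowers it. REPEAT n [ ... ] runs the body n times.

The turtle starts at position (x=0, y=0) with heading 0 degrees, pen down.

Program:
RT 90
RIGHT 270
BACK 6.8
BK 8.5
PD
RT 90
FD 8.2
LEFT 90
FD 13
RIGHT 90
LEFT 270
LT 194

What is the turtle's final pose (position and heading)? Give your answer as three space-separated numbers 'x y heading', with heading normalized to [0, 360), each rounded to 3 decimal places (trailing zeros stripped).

Executing turtle program step by step:
Start: pos=(0,0), heading=0, pen down
RT 90: heading 0 -> 270
RT 270: heading 270 -> 0
BK 6.8: (0,0) -> (-6.8,0) [heading=0, draw]
BK 8.5: (-6.8,0) -> (-15.3,0) [heading=0, draw]
PD: pen down
RT 90: heading 0 -> 270
FD 8.2: (-15.3,0) -> (-15.3,-8.2) [heading=270, draw]
LT 90: heading 270 -> 0
FD 13: (-15.3,-8.2) -> (-2.3,-8.2) [heading=0, draw]
RT 90: heading 0 -> 270
LT 270: heading 270 -> 180
LT 194: heading 180 -> 14
Final: pos=(-2.3,-8.2), heading=14, 4 segment(s) drawn

Answer: -2.3 -8.2 14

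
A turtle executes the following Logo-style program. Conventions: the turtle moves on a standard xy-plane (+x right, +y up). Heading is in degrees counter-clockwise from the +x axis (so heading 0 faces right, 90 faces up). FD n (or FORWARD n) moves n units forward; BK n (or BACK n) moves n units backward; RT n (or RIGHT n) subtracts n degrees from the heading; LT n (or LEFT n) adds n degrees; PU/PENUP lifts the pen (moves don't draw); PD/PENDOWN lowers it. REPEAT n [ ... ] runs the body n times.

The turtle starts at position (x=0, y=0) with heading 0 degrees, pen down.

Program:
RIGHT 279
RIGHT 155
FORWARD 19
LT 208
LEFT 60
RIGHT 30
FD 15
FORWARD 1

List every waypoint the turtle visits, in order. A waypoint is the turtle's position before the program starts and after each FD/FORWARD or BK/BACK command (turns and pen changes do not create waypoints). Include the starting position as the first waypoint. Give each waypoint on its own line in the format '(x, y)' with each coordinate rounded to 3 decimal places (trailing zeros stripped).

Executing turtle program step by step:
Start: pos=(0,0), heading=0, pen down
RT 279: heading 0 -> 81
RT 155: heading 81 -> 286
FD 19: (0,0) -> (5.237,-18.264) [heading=286, draw]
LT 208: heading 286 -> 134
LT 60: heading 134 -> 194
RT 30: heading 194 -> 164
FD 15: (5.237,-18.264) -> (-9.182,-14.129) [heading=164, draw]
FD 1: (-9.182,-14.129) -> (-10.143,-13.854) [heading=164, draw]
Final: pos=(-10.143,-13.854), heading=164, 3 segment(s) drawn
Waypoints (4 total):
(0, 0)
(5.237, -18.264)
(-9.182, -14.129)
(-10.143, -13.854)

Answer: (0, 0)
(5.237, -18.264)
(-9.182, -14.129)
(-10.143, -13.854)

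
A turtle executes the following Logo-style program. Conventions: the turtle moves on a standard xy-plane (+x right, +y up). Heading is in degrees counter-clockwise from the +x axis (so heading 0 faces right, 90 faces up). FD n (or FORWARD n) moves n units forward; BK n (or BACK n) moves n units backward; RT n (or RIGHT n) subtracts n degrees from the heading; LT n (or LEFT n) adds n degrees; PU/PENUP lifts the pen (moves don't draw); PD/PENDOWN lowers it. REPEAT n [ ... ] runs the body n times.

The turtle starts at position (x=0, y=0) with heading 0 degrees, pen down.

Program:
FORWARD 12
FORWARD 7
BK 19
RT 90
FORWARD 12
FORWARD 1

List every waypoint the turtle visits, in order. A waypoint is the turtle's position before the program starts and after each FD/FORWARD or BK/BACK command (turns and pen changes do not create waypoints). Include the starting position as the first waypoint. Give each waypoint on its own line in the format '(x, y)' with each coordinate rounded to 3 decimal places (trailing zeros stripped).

Answer: (0, 0)
(12, 0)
(19, 0)
(0, 0)
(0, -12)
(0, -13)

Derivation:
Executing turtle program step by step:
Start: pos=(0,0), heading=0, pen down
FD 12: (0,0) -> (12,0) [heading=0, draw]
FD 7: (12,0) -> (19,0) [heading=0, draw]
BK 19: (19,0) -> (0,0) [heading=0, draw]
RT 90: heading 0 -> 270
FD 12: (0,0) -> (0,-12) [heading=270, draw]
FD 1: (0,-12) -> (0,-13) [heading=270, draw]
Final: pos=(0,-13), heading=270, 5 segment(s) drawn
Waypoints (6 total):
(0, 0)
(12, 0)
(19, 0)
(0, 0)
(0, -12)
(0, -13)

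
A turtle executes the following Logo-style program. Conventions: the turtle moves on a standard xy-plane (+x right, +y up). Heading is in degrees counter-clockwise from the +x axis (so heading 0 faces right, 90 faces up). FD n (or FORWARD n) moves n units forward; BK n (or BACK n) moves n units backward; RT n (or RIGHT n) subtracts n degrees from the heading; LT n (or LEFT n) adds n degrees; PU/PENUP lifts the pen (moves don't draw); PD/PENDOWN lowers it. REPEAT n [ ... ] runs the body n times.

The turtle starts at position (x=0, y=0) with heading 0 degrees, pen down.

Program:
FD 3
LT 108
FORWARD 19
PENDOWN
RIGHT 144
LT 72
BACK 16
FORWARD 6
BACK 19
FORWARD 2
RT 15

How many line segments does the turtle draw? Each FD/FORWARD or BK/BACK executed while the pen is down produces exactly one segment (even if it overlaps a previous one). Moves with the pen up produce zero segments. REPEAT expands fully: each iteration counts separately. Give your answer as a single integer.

Executing turtle program step by step:
Start: pos=(0,0), heading=0, pen down
FD 3: (0,0) -> (3,0) [heading=0, draw]
LT 108: heading 0 -> 108
FD 19: (3,0) -> (-2.871,18.07) [heading=108, draw]
PD: pen down
RT 144: heading 108 -> 324
LT 72: heading 324 -> 36
BK 16: (-2.871,18.07) -> (-15.816,8.666) [heading=36, draw]
FD 6: (-15.816,8.666) -> (-10.961,12.192) [heading=36, draw]
BK 19: (-10.961,12.192) -> (-26.333,1.024) [heading=36, draw]
FD 2: (-26.333,1.024) -> (-24.715,2.2) [heading=36, draw]
RT 15: heading 36 -> 21
Final: pos=(-24.715,2.2), heading=21, 6 segment(s) drawn
Segments drawn: 6

Answer: 6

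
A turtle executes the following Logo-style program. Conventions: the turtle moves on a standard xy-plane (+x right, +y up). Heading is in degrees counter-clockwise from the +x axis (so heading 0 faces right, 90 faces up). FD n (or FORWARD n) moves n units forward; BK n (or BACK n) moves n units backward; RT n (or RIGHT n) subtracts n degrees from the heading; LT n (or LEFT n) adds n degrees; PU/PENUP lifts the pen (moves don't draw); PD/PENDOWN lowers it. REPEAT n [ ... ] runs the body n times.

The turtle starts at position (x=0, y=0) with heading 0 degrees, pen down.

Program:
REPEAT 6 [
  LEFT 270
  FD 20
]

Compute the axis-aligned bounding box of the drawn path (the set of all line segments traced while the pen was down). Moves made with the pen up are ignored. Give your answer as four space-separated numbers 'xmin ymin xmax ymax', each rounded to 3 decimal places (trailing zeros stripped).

Executing turtle program step by step:
Start: pos=(0,0), heading=0, pen down
REPEAT 6 [
  -- iteration 1/6 --
  LT 270: heading 0 -> 270
  FD 20: (0,0) -> (0,-20) [heading=270, draw]
  -- iteration 2/6 --
  LT 270: heading 270 -> 180
  FD 20: (0,-20) -> (-20,-20) [heading=180, draw]
  -- iteration 3/6 --
  LT 270: heading 180 -> 90
  FD 20: (-20,-20) -> (-20,0) [heading=90, draw]
  -- iteration 4/6 --
  LT 270: heading 90 -> 0
  FD 20: (-20,0) -> (0,0) [heading=0, draw]
  -- iteration 5/6 --
  LT 270: heading 0 -> 270
  FD 20: (0,0) -> (0,-20) [heading=270, draw]
  -- iteration 6/6 --
  LT 270: heading 270 -> 180
  FD 20: (0,-20) -> (-20,-20) [heading=180, draw]
]
Final: pos=(-20,-20), heading=180, 6 segment(s) drawn

Segment endpoints: x in {-20, -20, -20, 0, 0, 0, 0}, y in {-20, -20, -20, -20, 0, 0, 0}
xmin=-20, ymin=-20, xmax=0, ymax=0

Answer: -20 -20 0 0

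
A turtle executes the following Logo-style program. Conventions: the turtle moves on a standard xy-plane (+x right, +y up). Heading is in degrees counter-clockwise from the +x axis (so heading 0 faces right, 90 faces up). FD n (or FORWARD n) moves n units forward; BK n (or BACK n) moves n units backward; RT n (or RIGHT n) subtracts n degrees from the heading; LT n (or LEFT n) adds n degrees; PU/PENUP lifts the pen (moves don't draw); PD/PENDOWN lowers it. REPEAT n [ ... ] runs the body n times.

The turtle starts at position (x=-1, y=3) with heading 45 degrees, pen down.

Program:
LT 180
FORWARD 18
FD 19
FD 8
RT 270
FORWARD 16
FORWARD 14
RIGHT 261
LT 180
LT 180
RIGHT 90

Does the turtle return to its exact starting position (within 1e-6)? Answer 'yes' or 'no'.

Executing turtle program step by step:
Start: pos=(-1,3), heading=45, pen down
LT 180: heading 45 -> 225
FD 18: (-1,3) -> (-13.728,-9.728) [heading=225, draw]
FD 19: (-13.728,-9.728) -> (-27.163,-23.163) [heading=225, draw]
FD 8: (-27.163,-23.163) -> (-32.82,-28.82) [heading=225, draw]
RT 270: heading 225 -> 315
FD 16: (-32.82,-28.82) -> (-21.506,-40.134) [heading=315, draw]
FD 14: (-21.506,-40.134) -> (-11.607,-50.033) [heading=315, draw]
RT 261: heading 315 -> 54
LT 180: heading 54 -> 234
LT 180: heading 234 -> 54
RT 90: heading 54 -> 324
Final: pos=(-11.607,-50.033), heading=324, 5 segment(s) drawn

Start position: (-1, 3)
Final position: (-11.607, -50.033)
Distance = 54.083; >= 1e-6 -> NOT closed

Answer: no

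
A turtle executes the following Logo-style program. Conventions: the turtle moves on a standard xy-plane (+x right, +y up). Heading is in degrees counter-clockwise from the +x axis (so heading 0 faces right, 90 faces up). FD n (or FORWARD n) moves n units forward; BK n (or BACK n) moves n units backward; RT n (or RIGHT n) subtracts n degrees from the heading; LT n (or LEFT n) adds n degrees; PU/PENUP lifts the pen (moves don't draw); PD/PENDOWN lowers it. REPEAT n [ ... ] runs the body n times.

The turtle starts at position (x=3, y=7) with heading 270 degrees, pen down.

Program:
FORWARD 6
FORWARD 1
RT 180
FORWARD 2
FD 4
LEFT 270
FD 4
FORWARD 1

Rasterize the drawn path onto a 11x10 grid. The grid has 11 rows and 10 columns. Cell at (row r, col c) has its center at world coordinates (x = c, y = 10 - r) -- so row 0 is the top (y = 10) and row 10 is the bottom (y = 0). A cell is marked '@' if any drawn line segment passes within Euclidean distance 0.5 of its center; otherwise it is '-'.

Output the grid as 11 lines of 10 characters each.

Segment 0: (3,7) -> (3,1)
Segment 1: (3,1) -> (3,0)
Segment 2: (3,0) -> (3,2)
Segment 3: (3,2) -> (3,6)
Segment 4: (3,6) -> (7,6)
Segment 5: (7,6) -> (8,6)

Answer: ----------
----------
----------
---@------
---@@@@@@-
---@------
---@------
---@------
---@------
---@------
---@------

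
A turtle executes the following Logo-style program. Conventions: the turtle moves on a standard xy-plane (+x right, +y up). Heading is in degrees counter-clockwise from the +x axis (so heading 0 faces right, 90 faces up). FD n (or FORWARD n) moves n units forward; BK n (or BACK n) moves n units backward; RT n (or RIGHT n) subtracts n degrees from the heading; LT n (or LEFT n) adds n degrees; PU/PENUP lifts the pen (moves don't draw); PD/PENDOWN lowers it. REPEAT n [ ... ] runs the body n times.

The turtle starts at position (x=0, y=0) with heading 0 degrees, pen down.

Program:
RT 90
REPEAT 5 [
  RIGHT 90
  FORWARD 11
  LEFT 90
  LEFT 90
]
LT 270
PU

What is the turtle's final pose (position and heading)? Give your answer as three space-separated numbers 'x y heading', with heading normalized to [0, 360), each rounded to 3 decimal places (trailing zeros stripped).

Executing turtle program step by step:
Start: pos=(0,0), heading=0, pen down
RT 90: heading 0 -> 270
REPEAT 5 [
  -- iteration 1/5 --
  RT 90: heading 270 -> 180
  FD 11: (0,0) -> (-11,0) [heading=180, draw]
  LT 90: heading 180 -> 270
  LT 90: heading 270 -> 0
  -- iteration 2/5 --
  RT 90: heading 0 -> 270
  FD 11: (-11,0) -> (-11,-11) [heading=270, draw]
  LT 90: heading 270 -> 0
  LT 90: heading 0 -> 90
  -- iteration 3/5 --
  RT 90: heading 90 -> 0
  FD 11: (-11,-11) -> (0,-11) [heading=0, draw]
  LT 90: heading 0 -> 90
  LT 90: heading 90 -> 180
  -- iteration 4/5 --
  RT 90: heading 180 -> 90
  FD 11: (0,-11) -> (0,0) [heading=90, draw]
  LT 90: heading 90 -> 180
  LT 90: heading 180 -> 270
  -- iteration 5/5 --
  RT 90: heading 270 -> 180
  FD 11: (0,0) -> (-11,0) [heading=180, draw]
  LT 90: heading 180 -> 270
  LT 90: heading 270 -> 0
]
LT 270: heading 0 -> 270
PU: pen up
Final: pos=(-11,0), heading=270, 5 segment(s) drawn

Answer: -11 0 270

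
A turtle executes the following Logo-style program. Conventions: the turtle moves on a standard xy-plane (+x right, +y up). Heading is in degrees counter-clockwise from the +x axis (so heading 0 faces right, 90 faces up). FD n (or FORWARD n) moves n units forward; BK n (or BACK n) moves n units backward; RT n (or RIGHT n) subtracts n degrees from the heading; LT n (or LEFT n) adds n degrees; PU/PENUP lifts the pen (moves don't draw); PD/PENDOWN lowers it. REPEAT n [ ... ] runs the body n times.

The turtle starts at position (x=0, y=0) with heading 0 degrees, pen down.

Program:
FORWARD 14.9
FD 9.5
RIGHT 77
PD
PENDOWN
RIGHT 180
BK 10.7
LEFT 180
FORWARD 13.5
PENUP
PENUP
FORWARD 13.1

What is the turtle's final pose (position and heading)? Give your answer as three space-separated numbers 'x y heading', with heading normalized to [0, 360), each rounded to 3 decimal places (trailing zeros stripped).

Answer: 32.791 -36.344 283

Derivation:
Executing turtle program step by step:
Start: pos=(0,0), heading=0, pen down
FD 14.9: (0,0) -> (14.9,0) [heading=0, draw]
FD 9.5: (14.9,0) -> (24.4,0) [heading=0, draw]
RT 77: heading 0 -> 283
PD: pen down
PD: pen down
RT 180: heading 283 -> 103
BK 10.7: (24.4,0) -> (26.807,-10.426) [heading=103, draw]
LT 180: heading 103 -> 283
FD 13.5: (26.807,-10.426) -> (29.844,-23.58) [heading=283, draw]
PU: pen up
PU: pen up
FD 13.1: (29.844,-23.58) -> (32.791,-36.344) [heading=283, move]
Final: pos=(32.791,-36.344), heading=283, 4 segment(s) drawn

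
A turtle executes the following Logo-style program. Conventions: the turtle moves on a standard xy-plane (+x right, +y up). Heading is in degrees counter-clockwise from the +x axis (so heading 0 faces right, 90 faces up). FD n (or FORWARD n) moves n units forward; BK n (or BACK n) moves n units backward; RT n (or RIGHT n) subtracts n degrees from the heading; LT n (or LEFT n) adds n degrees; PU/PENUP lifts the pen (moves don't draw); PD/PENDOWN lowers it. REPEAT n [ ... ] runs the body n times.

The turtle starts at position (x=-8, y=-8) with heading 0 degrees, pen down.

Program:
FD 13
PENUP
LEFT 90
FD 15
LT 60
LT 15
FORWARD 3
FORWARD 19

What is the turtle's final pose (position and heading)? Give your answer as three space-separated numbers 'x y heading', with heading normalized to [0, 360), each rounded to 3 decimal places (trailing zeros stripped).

Executing turtle program step by step:
Start: pos=(-8,-8), heading=0, pen down
FD 13: (-8,-8) -> (5,-8) [heading=0, draw]
PU: pen up
LT 90: heading 0 -> 90
FD 15: (5,-8) -> (5,7) [heading=90, move]
LT 60: heading 90 -> 150
LT 15: heading 150 -> 165
FD 3: (5,7) -> (2.102,7.776) [heading=165, move]
FD 19: (2.102,7.776) -> (-16.25,12.694) [heading=165, move]
Final: pos=(-16.25,12.694), heading=165, 1 segment(s) drawn

Answer: -16.25 12.694 165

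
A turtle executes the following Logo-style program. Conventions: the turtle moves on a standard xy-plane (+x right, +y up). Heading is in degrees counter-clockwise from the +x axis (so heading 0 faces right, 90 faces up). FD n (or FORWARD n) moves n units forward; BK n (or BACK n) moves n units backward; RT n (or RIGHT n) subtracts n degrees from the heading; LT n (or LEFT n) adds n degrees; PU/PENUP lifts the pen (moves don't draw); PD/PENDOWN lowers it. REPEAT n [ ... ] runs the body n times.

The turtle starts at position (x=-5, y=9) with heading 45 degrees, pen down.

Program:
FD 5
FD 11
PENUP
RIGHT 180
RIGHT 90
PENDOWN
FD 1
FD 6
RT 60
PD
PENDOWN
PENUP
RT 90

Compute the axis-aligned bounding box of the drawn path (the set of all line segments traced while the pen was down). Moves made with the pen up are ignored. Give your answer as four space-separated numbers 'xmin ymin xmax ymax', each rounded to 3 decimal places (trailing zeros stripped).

Answer: -5 9 6.314 25.263

Derivation:
Executing turtle program step by step:
Start: pos=(-5,9), heading=45, pen down
FD 5: (-5,9) -> (-1.464,12.536) [heading=45, draw]
FD 11: (-1.464,12.536) -> (6.314,20.314) [heading=45, draw]
PU: pen up
RT 180: heading 45 -> 225
RT 90: heading 225 -> 135
PD: pen down
FD 1: (6.314,20.314) -> (5.607,21.021) [heading=135, draw]
FD 6: (5.607,21.021) -> (1.364,25.263) [heading=135, draw]
RT 60: heading 135 -> 75
PD: pen down
PD: pen down
PU: pen up
RT 90: heading 75 -> 345
Final: pos=(1.364,25.263), heading=345, 4 segment(s) drawn

Segment endpoints: x in {-5, -1.464, 1.364, 5.607, 6.314}, y in {9, 12.536, 20.314, 21.021, 25.263}
xmin=-5, ymin=9, xmax=6.314, ymax=25.263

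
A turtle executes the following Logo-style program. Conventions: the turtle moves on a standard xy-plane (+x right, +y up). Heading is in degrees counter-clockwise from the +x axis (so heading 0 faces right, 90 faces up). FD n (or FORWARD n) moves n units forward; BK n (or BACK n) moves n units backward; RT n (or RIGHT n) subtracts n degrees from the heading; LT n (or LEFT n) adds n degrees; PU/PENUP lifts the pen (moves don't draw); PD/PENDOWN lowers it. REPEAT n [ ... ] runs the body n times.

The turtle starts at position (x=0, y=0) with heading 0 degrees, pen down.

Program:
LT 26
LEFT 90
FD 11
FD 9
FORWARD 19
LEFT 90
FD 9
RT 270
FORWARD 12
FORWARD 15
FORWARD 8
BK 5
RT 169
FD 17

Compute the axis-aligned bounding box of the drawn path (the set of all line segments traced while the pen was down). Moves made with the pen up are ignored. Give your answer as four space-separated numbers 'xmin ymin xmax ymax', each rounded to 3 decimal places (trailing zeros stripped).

Executing turtle program step by step:
Start: pos=(0,0), heading=0, pen down
LT 26: heading 0 -> 26
LT 90: heading 26 -> 116
FD 11: (0,0) -> (-4.822,9.887) [heading=116, draw]
FD 9: (-4.822,9.887) -> (-8.767,17.976) [heading=116, draw]
FD 19: (-8.767,17.976) -> (-17.096,35.053) [heading=116, draw]
LT 90: heading 116 -> 206
FD 9: (-17.096,35.053) -> (-25.186,31.108) [heading=206, draw]
RT 270: heading 206 -> 296
FD 12: (-25.186,31.108) -> (-19.925,20.322) [heading=296, draw]
FD 15: (-19.925,20.322) -> (-13.35,6.84) [heading=296, draw]
FD 8: (-13.35,6.84) -> (-9.843,-0.35) [heading=296, draw]
BK 5: (-9.843,-0.35) -> (-12.034,4.144) [heading=296, draw]
RT 169: heading 296 -> 127
FD 17: (-12.034,4.144) -> (-22.265,17.721) [heading=127, draw]
Final: pos=(-22.265,17.721), heading=127, 9 segment(s) drawn

Segment endpoints: x in {-25.186, -22.265, -19.925, -17.096, -13.35, -12.034, -9.843, -8.767, -4.822, 0}, y in {-0.35, 0, 4.144, 6.84, 9.887, 17.721, 17.976, 20.322, 31.108, 35.053}
xmin=-25.186, ymin=-0.35, xmax=0, ymax=35.053

Answer: -25.186 -0.35 0 35.053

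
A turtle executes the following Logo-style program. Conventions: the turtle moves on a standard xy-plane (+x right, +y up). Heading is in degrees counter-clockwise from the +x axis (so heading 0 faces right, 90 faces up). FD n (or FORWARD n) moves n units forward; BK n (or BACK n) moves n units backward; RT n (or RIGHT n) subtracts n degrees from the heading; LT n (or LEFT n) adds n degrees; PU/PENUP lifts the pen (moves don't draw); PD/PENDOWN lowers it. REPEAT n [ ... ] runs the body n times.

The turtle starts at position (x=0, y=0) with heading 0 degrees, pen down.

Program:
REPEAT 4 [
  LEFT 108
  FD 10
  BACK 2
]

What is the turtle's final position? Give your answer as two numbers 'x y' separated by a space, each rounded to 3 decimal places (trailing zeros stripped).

Answer: 0 5.812

Derivation:
Executing turtle program step by step:
Start: pos=(0,0), heading=0, pen down
REPEAT 4 [
  -- iteration 1/4 --
  LT 108: heading 0 -> 108
  FD 10: (0,0) -> (-3.09,9.511) [heading=108, draw]
  BK 2: (-3.09,9.511) -> (-2.472,7.608) [heading=108, draw]
  -- iteration 2/4 --
  LT 108: heading 108 -> 216
  FD 10: (-2.472,7.608) -> (-10.562,1.731) [heading=216, draw]
  BK 2: (-10.562,1.731) -> (-8.944,2.906) [heading=216, draw]
  -- iteration 3/4 --
  LT 108: heading 216 -> 324
  FD 10: (-8.944,2.906) -> (-0.854,-2.972) [heading=324, draw]
  BK 2: (-0.854,-2.972) -> (-2.472,-1.796) [heading=324, draw]
  -- iteration 4/4 --
  LT 108: heading 324 -> 72
  FD 10: (-2.472,-1.796) -> (0.618,7.714) [heading=72, draw]
  BK 2: (0.618,7.714) -> (0,5.812) [heading=72, draw]
]
Final: pos=(0,5.812), heading=72, 8 segment(s) drawn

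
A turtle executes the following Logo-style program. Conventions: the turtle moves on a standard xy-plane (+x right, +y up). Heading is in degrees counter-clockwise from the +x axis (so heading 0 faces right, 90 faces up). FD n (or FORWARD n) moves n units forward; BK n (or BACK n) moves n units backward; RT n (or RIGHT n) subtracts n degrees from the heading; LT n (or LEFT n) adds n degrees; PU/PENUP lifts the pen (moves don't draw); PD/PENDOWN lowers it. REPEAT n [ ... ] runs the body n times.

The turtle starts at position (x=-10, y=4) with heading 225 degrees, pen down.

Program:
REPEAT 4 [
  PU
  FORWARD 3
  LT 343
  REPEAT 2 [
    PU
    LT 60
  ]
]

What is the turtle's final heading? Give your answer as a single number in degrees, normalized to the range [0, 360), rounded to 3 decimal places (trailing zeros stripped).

Executing turtle program step by step:
Start: pos=(-10,4), heading=225, pen down
REPEAT 4 [
  -- iteration 1/4 --
  PU: pen up
  FD 3: (-10,4) -> (-12.121,1.879) [heading=225, move]
  LT 343: heading 225 -> 208
  REPEAT 2 [
    -- iteration 1/2 --
    PU: pen up
    LT 60: heading 208 -> 268
    -- iteration 2/2 --
    PU: pen up
    LT 60: heading 268 -> 328
  ]
  -- iteration 2/4 --
  PU: pen up
  FD 3: (-12.121,1.879) -> (-9.577,0.289) [heading=328, move]
  LT 343: heading 328 -> 311
  REPEAT 2 [
    -- iteration 1/2 --
    PU: pen up
    LT 60: heading 311 -> 11
    -- iteration 2/2 --
    PU: pen up
    LT 60: heading 11 -> 71
  ]
  -- iteration 3/4 --
  PU: pen up
  FD 3: (-9.577,0.289) -> (-8.6,3.125) [heading=71, move]
  LT 343: heading 71 -> 54
  REPEAT 2 [
    -- iteration 1/2 --
    PU: pen up
    LT 60: heading 54 -> 114
    -- iteration 2/2 --
    PU: pen up
    LT 60: heading 114 -> 174
  ]
  -- iteration 4/4 --
  PU: pen up
  FD 3: (-8.6,3.125) -> (-11.584,3.439) [heading=174, move]
  LT 343: heading 174 -> 157
  REPEAT 2 [
    -- iteration 1/2 --
    PU: pen up
    LT 60: heading 157 -> 217
    -- iteration 2/2 --
    PU: pen up
    LT 60: heading 217 -> 277
  ]
]
Final: pos=(-11.584,3.439), heading=277, 0 segment(s) drawn

Answer: 277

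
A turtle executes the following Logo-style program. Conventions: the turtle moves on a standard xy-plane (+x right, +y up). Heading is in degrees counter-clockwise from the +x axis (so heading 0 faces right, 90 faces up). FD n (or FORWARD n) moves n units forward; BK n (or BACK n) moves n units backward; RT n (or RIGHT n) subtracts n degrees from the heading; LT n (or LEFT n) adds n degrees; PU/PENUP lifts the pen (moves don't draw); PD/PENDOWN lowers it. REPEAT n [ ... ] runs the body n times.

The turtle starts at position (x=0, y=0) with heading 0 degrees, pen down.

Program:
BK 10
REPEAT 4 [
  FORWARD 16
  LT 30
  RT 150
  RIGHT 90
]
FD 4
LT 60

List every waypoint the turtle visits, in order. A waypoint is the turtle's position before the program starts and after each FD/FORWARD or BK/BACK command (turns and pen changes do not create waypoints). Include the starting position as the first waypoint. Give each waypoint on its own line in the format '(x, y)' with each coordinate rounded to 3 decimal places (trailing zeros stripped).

Executing turtle program step by step:
Start: pos=(0,0), heading=0, pen down
BK 10: (0,0) -> (-10,0) [heading=0, draw]
REPEAT 4 [
  -- iteration 1/4 --
  FD 16: (-10,0) -> (6,0) [heading=0, draw]
  LT 30: heading 0 -> 30
  RT 150: heading 30 -> 240
  RT 90: heading 240 -> 150
  -- iteration 2/4 --
  FD 16: (6,0) -> (-7.856,8) [heading=150, draw]
  LT 30: heading 150 -> 180
  RT 150: heading 180 -> 30
  RT 90: heading 30 -> 300
  -- iteration 3/4 --
  FD 16: (-7.856,8) -> (0.144,-5.856) [heading=300, draw]
  LT 30: heading 300 -> 330
  RT 150: heading 330 -> 180
  RT 90: heading 180 -> 90
  -- iteration 4/4 --
  FD 16: (0.144,-5.856) -> (0.144,10.144) [heading=90, draw]
  LT 30: heading 90 -> 120
  RT 150: heading 120 -> 330
  RT 90: heading 330 -> 240
]
FD 4: (0.144,10.144) -> (-1.856,6.679) [heading=240, draw]
LT 60: heading 240 -> 300
Final: pos=(-1.856,6.679), heading=300, 6 segment(s) drawn
Waypoints (7 total):
(0, 0)
(-10, 0)
(6, 0)
(-7.856, 8)
(0.144, -5.856)
(0.144, 10.144)
(-1.856, 6.679)

Answer: (0, 0)
(-10, 0)
(6, 0)
(-7.856, 8)
(0.144, -5.856)
(0.144, 10.144)
(-1.856, 6.679)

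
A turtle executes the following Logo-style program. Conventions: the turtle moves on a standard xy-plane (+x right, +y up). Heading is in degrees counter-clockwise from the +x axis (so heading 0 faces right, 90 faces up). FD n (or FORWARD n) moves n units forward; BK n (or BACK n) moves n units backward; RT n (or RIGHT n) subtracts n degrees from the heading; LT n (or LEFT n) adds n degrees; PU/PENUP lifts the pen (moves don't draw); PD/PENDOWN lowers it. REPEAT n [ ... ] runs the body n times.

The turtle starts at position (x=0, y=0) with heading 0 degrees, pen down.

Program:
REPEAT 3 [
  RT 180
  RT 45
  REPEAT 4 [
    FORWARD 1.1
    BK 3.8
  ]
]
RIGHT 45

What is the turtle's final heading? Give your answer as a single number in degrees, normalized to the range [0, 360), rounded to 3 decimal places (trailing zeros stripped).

Answer: 0

Derivation:
Executing turtle program step by step:
Start: pos=(0,0), heading=0, pen down
REPEAT 3 [
  -- iteration 1/3 --
  RT 180: heading 0 -> 180
  RT 45: heading 180 -> 135
  REPEAT 4 [
    -- iteration 1/4 --
    FD 1.1: (0,0) -> (-0.778,0.778) [heading=135, draw]
    BK 3.8: (-0.778,0.778) -> (1.909,-1.909) [heading=135, draw]
    -- iteration 2/4 --
    FD 1.1: (1.909,-1.909) -> (1.131,-1.131) [heading=135, draw]
    BK 3.8: (1.131,-1.131) -> (3.818,-3.818) [heading=135, draw]
    -- iteration 3/4 --
    FD 1.1: (3.818,-3.818) -> (3.041,-3.041) [heading=135, draw]
    BK 3.8: (3.041,-3.041) -> (5.728,-5.728) [heading=135, draw]
    -- iteration 4/4 --
    FD 1.1: (5.728,-5.728) -> (4.95,-4.95) [heading=135, draw]
    BK 3.8: (4.95,-4.95) -> (7.637,-7.637) [heading=135, draw]
  ]
  -- iteration 2/3 --
  RT 180: heading 135 -> 315
  RT 45: heading 315 -> 270
  REPEAT 4 [
    -- iteration 1/4 --
    FD 1.1: (7.637,-7.637) -> (7.637,-8.737) [heading=270, draw]
    BK 3.8: (7.637,-8.737) -> (7.637,-4.937) [heading=270, draw]
    -- iteration 2/4 --
    FD 1.1: (7.637,-4.937) -> (7.637,-6.037) [heading=270, draw]
    BK 3.8: (7.637,-6.037) -> (7.637,-2.237) [heading=270, draw]
    -- iteration 3/4 --
    FD 1.1: (7.637,-2.237) -> (7.637,-3.337) [heading=270, draw]
    BK 3.8: (7.637,-3.337) -> (7.637,0.463) [heading=270, draw]
    -- iteration 4/4 --
    FD 1.1: (7.637,0.463) -> (7.637,-0.637) [heading=270, draw]
    BK 3.8: (7.637,-0.637) -> (7.637,3.163) [heading=270, draw]
  ]
  -- iteration 3/3 --
  RT 180: heading 270 -> 90
  RT 45: heading 90 -> 45
  REPEAT 4 [
    -- iteration 1/4 --
    FD 1.1: (7.637,3.163) -> (8.415,3.941) [heading=45, draw]
    BK 3.8: (8.415,3.941) -> (5.728,1.254) [heading=45, draw]
    -- iteration 2/4 --
    FD 1.1: (5.728,1.254) -> (6.505,2.032) [heading=45, draw]
    BK 3.8: (6.505,2.032) -> (3.818,-0.655) [heading=45, draw]
    -- iteration 3/4 --
    FD 1.1: (3.818,-0.655) -> (4.596,0.123) [heading=45, draw]
    BK 3.8: (4.596,0.123) -> (1.909,-2.564) [heading=45, draw]
    -- iteration 4/4 --
    FD 1.1: (1.909,-2.564) -> (2.687,-1.787) [heading=45, draw]
    BK 3.8: (2.687,-1.787) -> (0,-4.474) [heading=45, draw]
  ]
]
RT 45: heading 45 -> 0
Final: pos=(0,-4.474), heading=0, 24 segment(s) drawn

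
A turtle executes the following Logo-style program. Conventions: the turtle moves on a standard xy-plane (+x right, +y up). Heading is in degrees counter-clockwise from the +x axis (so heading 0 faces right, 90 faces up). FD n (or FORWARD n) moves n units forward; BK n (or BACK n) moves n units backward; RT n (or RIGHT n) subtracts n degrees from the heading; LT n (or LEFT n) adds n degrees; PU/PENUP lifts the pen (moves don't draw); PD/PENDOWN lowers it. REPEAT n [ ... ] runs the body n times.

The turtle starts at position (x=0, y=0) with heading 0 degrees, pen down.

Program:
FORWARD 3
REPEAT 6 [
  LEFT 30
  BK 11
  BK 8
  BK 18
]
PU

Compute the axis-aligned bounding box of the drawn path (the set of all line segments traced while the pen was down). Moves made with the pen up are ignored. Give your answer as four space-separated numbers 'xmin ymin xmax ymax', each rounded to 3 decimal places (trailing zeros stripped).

Executing turtle program step by step:
Start: pos=(0,0), heading=0, pen down
FD 3: (0,0) -> (3,0) [heading=0, draw]
REPEAT 6 [
  -- iteration 1/6 --
  LT 30: heading 0 -> 30
  BK 11: (3,0) -> (-6.526,-5.5) [heading=30, draw]
  BK 8: (-6.526,-5.5) -> (-13.454,-9.5) [heading=30, draw]
  BK 18: (-13.454,-9.5) -> (-29.043,-18.5) [heading=30, draw]
  -- iteration 2/6 --
  LT 30: heading 30 -> 60
  BK 11: (-29.043,-18.5) -> (-34.543,-28.026) [heading=60, draw]
  BK 8: (-34.543,-28.026) -> (-38.543,-34.954) [heading=60, draw]
  BK 18: (-38.543,-34.954) -> (-47.543,-50.543) [heading=60, draw]
  -- iteration 3/6 --
  LT 30: heading 60 -> 90
  BK 11: (-47.543,-50.543) -> (-47.543,-61.543) [heading=90, draw]
  BK 8: (-47.543,-61.543) -> (-47.543,-69.543) [heading=90, draw]
  BK 18: (-47.543,-69.543) -> (-47.543,-87.543) [heading=90, draw]
  -- iteration 4/6 --
  LT 30: heading 90 -> 120
  BK 11: (-47.543,-87.543) -> (-42.043,-97.069) [heading=120, draw]
  BK 8: (-42.043,-97.069) -> (-38.043,-103.997) [heading=120, draw]
  BK 18: (-38.043,-103.997) -> (-29.043,-119.586) [heading=120, draw]
  -- iteration 5/6 --
  LT 30: heading 120 -> 150
  BK 11: (-29.043,-119.586) -> (-19.517,-125.086) [heading=150, draw]
  BK 8: (-19.517,-125.086) -> (-12.588,-129.086) [heading=150, draw]
  BK 18: (-12.588,-129.086) -> (3,-138.086) [heading=150, draw]
  -- iteration 6/6 --
  LT 30: heading 150 -> 180
  BK 11: (3,-138.086) -> (14,-138.086) [heading=180, draw]
  BK 8: (14,-138.086) -> (22,-138.086) [heading=180, draw]
  BK 18: (22,-138.086) -> (40,-138.086) [heading=180, draw]
]
PU: pen up
Final: pos=(40,-138.086), heading=180, 19 segment(s) drawn

Segment endpoints: x in {-47.543, -42.043, -38.543, -38.043, -34.543, -29.043, -29.043, -19.517, -13.454, -12.588, -6.526, 0, 3, 3, 14, 22, 40}, y in {-138.086, -129.086, -125.086, -119.586, -103.997, -97.069, -87.543, -69.543, -61.543, -50.543, -34.954, -28.026, -18.5, -9.5, -5.5, 0}
xmin=-47.543, ymin=-138.086, xmax=40, ymax=0

Answer: -47.543 -138.086 40 0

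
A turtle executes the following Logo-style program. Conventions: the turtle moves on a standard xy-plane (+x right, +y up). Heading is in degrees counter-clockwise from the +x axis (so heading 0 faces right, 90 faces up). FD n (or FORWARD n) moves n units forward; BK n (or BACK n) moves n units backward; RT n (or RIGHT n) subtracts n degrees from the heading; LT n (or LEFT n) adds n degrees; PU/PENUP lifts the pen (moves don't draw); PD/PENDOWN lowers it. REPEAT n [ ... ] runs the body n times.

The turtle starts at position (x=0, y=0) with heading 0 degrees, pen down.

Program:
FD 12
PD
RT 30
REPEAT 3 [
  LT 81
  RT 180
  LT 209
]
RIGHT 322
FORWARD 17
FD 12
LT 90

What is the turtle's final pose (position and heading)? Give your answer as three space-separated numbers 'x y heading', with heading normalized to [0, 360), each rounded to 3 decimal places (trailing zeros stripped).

Executing turtle program step by step:
Start: pos=(0,0), heading=0, pen down
FD 12: (0,0) -> (12,0) [heading=0, draw]
PD: pen down
RT 30: heading 0 -> 330
REPEAT 3 [
  -- iteration 1/3 --
  LT 81: heading 330 -> 51
  RT 180: heading 51 -> 231
  LT 209: heading 231 -> 80
  -- iteration 2/3 --
  LT 81: heading 80 -> 161
  RT 180: heading 161 -> 341
  LT 209: heading 341 -> 190
  -- iteration 3/3 --
  LT 81: heading 190 -> 271
  RT 180: heading 271 -> 91
  LT 209: heading 91 -> 300
]
RT 322: heading 300 -> 338
FD 17: (12,0) -> (27.762,-6.368) [heading=338, draw]
FD 12: (27.762,-6.368) -> (38.888,-10.864) [heading=338, draw]
LT 90: heading 338 -> 68
Final: pos=(38.888,-10.864), heading=68, 3 segment(s) drawn

Answer: 38.888 -10.864 68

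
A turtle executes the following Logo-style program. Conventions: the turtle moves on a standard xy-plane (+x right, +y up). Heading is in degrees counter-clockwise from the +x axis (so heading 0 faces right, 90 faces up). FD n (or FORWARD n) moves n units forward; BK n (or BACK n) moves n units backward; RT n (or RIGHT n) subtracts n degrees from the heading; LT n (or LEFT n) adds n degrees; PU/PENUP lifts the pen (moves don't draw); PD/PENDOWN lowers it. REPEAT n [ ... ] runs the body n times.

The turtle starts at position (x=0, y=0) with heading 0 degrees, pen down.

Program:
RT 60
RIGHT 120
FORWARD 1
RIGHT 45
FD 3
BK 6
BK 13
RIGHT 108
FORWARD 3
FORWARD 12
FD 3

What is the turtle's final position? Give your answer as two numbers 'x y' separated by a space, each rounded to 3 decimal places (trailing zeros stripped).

Executing turtle program step by step:
Start: pos=(0,0), heading=0, pen down
RT 60: heading 0 -> 300
RT 120: heading 300 -> 180
FD 1: (0,0) -> (-1,0) [heading=180, draw]
RT 45: heading 180 -> 135
FD 3: (-1,0) -> (-3.121,2.121) [heading=135, draw]
BK 6: (-3.121,2.121) -> (1.121,-2.121) [heading=135, draw]
BK 13: (1.121,-2.121) -> (10.314,-11.314) [heading=135, draw]
RT 108: heading 135 -> 27
FD 3: (10.314,-11.314) -> (12.987,-9.952) [heading=27, draw]
FD 12: (12.987,-9.952) -> (23.679,-4.504) [heading=27, draw]
FD 3: (23.679,-4.504) -> (26.352,-3.142) [heading=27, draw]
Final: pos=(26.352,-3.142), heading=27, 7 segment(s) drawn

Answer: 26.352 -3.142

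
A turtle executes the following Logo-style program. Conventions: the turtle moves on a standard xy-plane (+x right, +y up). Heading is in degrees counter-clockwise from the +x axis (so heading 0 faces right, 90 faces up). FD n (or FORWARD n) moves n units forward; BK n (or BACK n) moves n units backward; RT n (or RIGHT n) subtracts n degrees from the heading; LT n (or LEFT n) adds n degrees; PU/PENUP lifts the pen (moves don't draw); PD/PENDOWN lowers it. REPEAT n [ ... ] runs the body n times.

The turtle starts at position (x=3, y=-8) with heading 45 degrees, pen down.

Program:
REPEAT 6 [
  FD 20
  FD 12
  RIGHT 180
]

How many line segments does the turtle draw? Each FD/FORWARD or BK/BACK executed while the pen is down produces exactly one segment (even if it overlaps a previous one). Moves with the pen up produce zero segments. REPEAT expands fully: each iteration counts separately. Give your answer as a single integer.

Answer: 12

Derivation:
Executing turtle program step by step:
Start: pos=(3,-8), heading=45, pen down
REPEAT 6 [
  -- iteration 1/6 --
  FD 20: (3,-8) -> (17.142,6.142) [heading=45, draw]
  FD 12: (17.142,6.142) -> (25.627,14.627) [heading=45, draw]
  RT 180: heading 45 -> 225
  -- iteration 2/6 --
  FD 20: (25.627,14.627) -> (11.485,0.485) [heading=225, draw]
  FD 12: (11.485,0.485) -> (3,-8) [heading=225, draw]
  RT 180: heading 225 -> 45
  -- iteration 3/6 --
  FD 20: (3,-8) -> (17.142,6.142) [heading=45, draw]
  FD 12: (17.142,6.142) -> (25.627,14.627) [heading=45, draw]
  RT 180: heading 45 -> 225
  -- iteration 4/6 --
  FD 20: (25.627,14.627) -> (11.485,0.485) [heading=225, draw]
  FD 12: (11.485,0.485) -> (3,-8) [heading=225, draw]
  RT 180: heading 225 -> 45
  -- iteration 5/6 --
  FD 20: (3,-8) -> (17.142,6.142) [heading=45, draw]
  FD 12: (17.142,6.142) -> (25.627,14.627) [heading=45, draw]
  RT 180: heading 45 -> 225
  -- iteration 6/6 --
  FD 20: (25.627,14.627) -> (11.485,0.485) [heading=225, draw]
  FD 12: (11.485,0.485) -> (3,-8) [heading=225, draw]
  RT 180: heading 225 -> 45
]
Final: pos=(3,-8), heading=45, 12 segment(s) drawn
Segments drawn: 12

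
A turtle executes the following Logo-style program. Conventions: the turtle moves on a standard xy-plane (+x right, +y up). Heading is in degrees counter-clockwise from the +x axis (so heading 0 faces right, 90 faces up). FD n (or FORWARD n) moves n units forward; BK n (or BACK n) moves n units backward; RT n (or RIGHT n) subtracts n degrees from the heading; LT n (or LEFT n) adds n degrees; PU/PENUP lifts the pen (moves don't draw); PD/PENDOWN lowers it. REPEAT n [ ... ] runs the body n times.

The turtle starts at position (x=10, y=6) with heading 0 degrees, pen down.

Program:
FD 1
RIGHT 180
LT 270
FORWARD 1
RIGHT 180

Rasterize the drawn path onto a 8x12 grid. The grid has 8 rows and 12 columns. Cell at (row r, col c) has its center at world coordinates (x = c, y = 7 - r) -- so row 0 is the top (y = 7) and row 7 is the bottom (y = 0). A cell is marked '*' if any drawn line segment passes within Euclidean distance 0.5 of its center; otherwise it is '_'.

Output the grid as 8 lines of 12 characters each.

Answer: ___________*
__________**
____________
____________
____________
____________
____________
____________

Derivation:
Segment 0: (10,6) -> (11,6)
Segment 1: (11,6) -> (11,7)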